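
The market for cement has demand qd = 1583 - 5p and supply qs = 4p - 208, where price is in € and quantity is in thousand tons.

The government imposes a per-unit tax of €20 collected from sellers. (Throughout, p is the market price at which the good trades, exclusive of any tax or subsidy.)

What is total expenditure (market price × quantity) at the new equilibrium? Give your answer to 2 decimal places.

112999.16

Initially, 1583 - 5p = 4p - 208, so 1791 = 9p and p = 199, q = 588.
Since sellers keep the price net of the tax, the effective supply curve becomes qs = 4p - 288.
Equate the new curves: 1583 - 5p = 4p - 288, giving 1871 = 9p, p = 1871/9 ≈ 207.8889, q = 4892/9 ≈ 543.5556.
New expenditure = 207.8889 × 543.5556 = 112999.16.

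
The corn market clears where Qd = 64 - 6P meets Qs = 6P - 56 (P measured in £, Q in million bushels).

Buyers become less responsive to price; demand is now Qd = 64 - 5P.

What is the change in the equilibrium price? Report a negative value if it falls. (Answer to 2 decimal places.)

+0.91

Solve the original market: 64 - 6P = 6P - 56, hence P = 10 and Q = 4.
The new curves are Qd = 64 - 5P (demand) and Qs = 6P - 56 (supply).
New equilibrium: 64 - 5P = 6P - 56 ⇒ 120 = 11P ⇒ P = 120/11 ≈ 10.9091, Q = 104/11 ≈ 9.4545.
ΔP = 10.9091 − 10 = +0.91.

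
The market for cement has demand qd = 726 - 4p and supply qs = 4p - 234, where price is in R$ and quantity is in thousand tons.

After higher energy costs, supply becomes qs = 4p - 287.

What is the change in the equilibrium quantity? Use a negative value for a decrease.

Initially, 726 - 4p = 4p - 234, so 960 = 8p and p = 120, q = 246.
The shock moves the curves to qd = 726 - 4p and qs = 4p - 287.
Equate the new curves: 726 - 4p = 4p - 287, giving 1013 = 8p, p = 126.625, q = 219.5.
Δq = 219.5 − 246 = -26.5.

-26.5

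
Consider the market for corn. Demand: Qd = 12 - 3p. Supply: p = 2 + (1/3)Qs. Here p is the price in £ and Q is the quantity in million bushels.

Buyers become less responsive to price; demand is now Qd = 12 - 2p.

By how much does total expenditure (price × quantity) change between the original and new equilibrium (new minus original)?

Original equilibrium: 12 - 3p = 3p - 6 gives 18 = 6p, so p = 3 and Q = 3.
The new curves are Qd = 12 - 2p (demand) and Qs = 3p - 6 (supply).
Clearing the new market: 12 - 2p = 3p - 6, so p = 3.6 and Q = 4.8.
Expenditure moves from 3×3 = 9 to 3.6×4.8 = 17.28; change = +8.28.

+8.28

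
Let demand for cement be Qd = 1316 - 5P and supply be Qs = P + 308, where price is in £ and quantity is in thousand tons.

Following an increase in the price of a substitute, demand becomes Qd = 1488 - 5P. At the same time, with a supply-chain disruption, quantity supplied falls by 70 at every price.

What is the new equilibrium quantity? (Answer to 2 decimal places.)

446.33

Solve the original market: 1316 - 5P = P + 308, hence P = 168 and Q = 476.
The shock moves the curves to Qd = 1488 - 5P and Qs = P + 238.
Setting them equal: 1488 - 5P = P + 238 → 1250 = 6P, so P = 625/3 ≈ 208.3333 and Q = 1339/3 ≈ 446.3333.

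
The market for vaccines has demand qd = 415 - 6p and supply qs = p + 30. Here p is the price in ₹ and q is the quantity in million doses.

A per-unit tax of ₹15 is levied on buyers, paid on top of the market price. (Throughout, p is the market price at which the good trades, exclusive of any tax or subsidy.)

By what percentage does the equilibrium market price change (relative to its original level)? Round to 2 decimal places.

Before the shock: 415 - 6p = p + 30 ⇒ 385 = 7p ⇒ p = 55, q = 85.
Since buyers pay the price plus the tax, the effective demand curve becomes qd = 325 - 6p.
Equate the new curves: 325 - 6p = p + 30, giving 295 = 7p, p = 295/7 ≈ 42.1429, q = 505/7 ≈ 72.1429.
%Δp = (42.1429 − 55) / 55 × 100 = -23.38%.

-23.38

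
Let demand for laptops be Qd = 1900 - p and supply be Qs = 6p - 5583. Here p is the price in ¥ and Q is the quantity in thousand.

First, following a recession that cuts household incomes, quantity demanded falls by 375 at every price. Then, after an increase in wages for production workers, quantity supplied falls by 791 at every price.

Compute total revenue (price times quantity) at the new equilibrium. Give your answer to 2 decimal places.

Solve the original market: 1900 - p = 6p - 5583, hence p = 1069 and Q = 831.
With the change applied: demand Qd = 1525 - p, supply Qs = 6p - 6374.
Equate the new curves: 1525 - p = 6p - 6374, giving 7899 = 7p, p = 7899/7 ≈ 1128.4286, Q = 2776/7 ≈ 396.5714.
New expenditure = 1128.4286 × 396.5714 = 447502.53.

447502.53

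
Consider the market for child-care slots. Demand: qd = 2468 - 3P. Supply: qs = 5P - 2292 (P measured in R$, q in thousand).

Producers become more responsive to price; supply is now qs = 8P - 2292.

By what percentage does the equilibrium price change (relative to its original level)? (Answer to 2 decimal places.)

-27.27

Initially, 2468 - 3P = 5P - 2292, so 4760 = 8P and P = 595, q = 683.
After the shift, demand is qd = 2468 - 3P and supply is qs = 8P - 2292.
New equilibrium: 2468 - 3P = 8P - 2292 ⇒ 4760 = 11P ⇒ P = 4760/11 ≈ 432.7273, q = 12868/11 ≈ 1169.8182.
%ΔP = (432.7273 − 595) / 595 × 100 = -27.27%.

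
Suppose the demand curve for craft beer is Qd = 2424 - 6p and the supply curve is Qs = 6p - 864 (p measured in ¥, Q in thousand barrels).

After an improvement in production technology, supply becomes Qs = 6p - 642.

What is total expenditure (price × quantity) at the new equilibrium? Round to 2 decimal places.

227650.50

Initially, 2424 - 6p = 6p - 864, so 3288 = 12p and p = 274, Q = 780.
The shock moves the curves to Qd = 2424 - 6p and Qs = 6p - 642.
Equate the new curves: 2424 - 6p = 6p - 642, giving 3066 = 12p, p = 255.5, Q = 891.
New expenditure = 255.5 × 891 = 227650.50.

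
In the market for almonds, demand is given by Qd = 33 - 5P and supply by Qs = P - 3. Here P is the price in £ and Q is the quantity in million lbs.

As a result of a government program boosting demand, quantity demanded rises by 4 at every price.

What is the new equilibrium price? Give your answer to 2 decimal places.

6.67

Original equilibrium: 33 - 5P = P - 3 gives 36 = 6P, so P = 6 and Q = 3.
The shock moves the curves to Qd = 37 - 5P and Qs = P - 3.
Setting them equal: 37 - 5P = P - 3 → 40 = 6P, so P = 20/3 ≈ 6.6667 and Q = 11/3 ≈ 3.6667.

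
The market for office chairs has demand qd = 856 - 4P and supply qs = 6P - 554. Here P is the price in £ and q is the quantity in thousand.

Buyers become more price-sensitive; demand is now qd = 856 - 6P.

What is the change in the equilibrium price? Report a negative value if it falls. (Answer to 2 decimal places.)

-23.50

Initially, 856 - 4P = 6P - 554, so 1410 = 10P and P = 141, q = 292.
With the change applied: demand qd = 856 - 6P, supply qs = 6P - 554.
New equilibrium: 856 - 6P = 6P - 554 ⇒ 1410 = 12P ⇒ P = 117.5, q = 151.
ΔP = 117.5 − 141 = -23.50.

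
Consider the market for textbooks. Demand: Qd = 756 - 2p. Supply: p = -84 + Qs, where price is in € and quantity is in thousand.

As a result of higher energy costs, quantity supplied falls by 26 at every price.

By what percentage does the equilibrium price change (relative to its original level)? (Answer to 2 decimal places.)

+3.87

Initially, 756 - 2p = p + 84, so 672 = 3p and p = 224, Q = 308.
With the change applied: demand Qd = 756 - 2p, supply Qs = p + 58.
New equilibrium: 756 - 2p = p + 58 ⇒ 698 = 3p ⇒ p = 698/3 ≈ 232.6667, Q = 872/3 ≈ 290.6667.
%Δp = (232.6667 − 224) / 224 × 100 = +3.87%.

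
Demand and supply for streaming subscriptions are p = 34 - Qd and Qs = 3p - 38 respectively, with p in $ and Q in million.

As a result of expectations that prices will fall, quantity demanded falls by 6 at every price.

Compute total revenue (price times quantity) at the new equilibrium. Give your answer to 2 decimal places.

189.75

Solve the original market: 34 - p = 3p - 38, hence p = 18 and Q = 16.
With the change applied: demand Qd = 28 - p, supply Qs = 3p - 38.
Equate the new curves: 28 - p = 3p - 38, giving 66 = 4p, p = 16.5, Q = 11.5.
New expenditure = 16.5 × 11.5 = 189.75.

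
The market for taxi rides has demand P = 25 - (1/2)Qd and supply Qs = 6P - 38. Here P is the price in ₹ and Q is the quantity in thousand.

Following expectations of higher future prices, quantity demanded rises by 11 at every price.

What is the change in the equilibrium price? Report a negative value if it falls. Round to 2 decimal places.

Solve the original market: 50 - 2P = 6P - 38, hence P = 11 and Q = 28.
The new curves are Qd = 61 - 2P (demand) and Qs = 6P - 38 (supply).
Equate the new curves: 61 - 2P = 6P - 38, giving 99 = 8P, P = 12.375, Q = 36.25.
ΔP = 12.375 − 11 = +1.38.

+1.38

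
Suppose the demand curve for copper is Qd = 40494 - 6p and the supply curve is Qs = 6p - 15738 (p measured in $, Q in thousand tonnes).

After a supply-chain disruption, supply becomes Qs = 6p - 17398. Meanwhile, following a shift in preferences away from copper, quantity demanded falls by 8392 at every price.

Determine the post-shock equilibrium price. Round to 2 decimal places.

Original equilibrium: 40494 - 6p = 6p - 15738 gives 56232 = 12p, so p = 4686 and Q = 12378.
After the shift, demand is Qd = 32102 - 6p and supply is Qs = 6p - 17398.
Setting them equal: 32102 - 6p = 6p - 17398 → 49500 = 12p, so p = 4125 and Q = 7352.

4125.00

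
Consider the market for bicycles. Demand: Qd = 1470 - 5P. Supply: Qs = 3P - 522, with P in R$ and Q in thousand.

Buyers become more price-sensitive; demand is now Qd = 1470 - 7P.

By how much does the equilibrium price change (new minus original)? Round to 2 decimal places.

-49.80

Solve the original market: 1470 - 5P = 3P - 522, hence P = 249 and Q = 225.
With the change applied: demand Qd = 1470 - 7P, supply Qs = 3P - 522.
New equilibrium: 1470 - 7P = 3P - 522 ⇒ 1992 = 10P ⇒ P = 199.2, Q = 75.6.
ΔP = 199.2 − 249 = -49.80.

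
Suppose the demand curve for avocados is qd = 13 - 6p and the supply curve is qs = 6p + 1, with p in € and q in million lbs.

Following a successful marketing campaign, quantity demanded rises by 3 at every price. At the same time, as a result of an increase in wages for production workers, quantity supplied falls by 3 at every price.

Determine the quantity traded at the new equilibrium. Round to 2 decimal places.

Initially, 13 - 6p = 6p + 1, so 12 = 12p and p = 1, q = 7.
The new curves are qd = 16 - 6p (demand) and qs = 6p - 2 (supply).
Setting them equal: 16 - 6p = 6p - 2 → 18 = 12p, so p = 1.5 and q = 7.

7.00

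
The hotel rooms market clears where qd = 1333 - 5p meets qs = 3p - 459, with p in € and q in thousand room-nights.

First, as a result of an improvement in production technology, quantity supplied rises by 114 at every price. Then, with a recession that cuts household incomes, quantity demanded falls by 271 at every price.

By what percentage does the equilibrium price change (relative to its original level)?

-21.484375

Initially, 1333 - 5p = 3p - 459, so 1792 = 8p and p = 224, q = 213.
The new curves are qd = 1062 - 5p (demand) and qs = 3p - 345 (supply).
Clearing the new market: 1062 - 5p = 3p - 345, so p = 175.875 and q = 182.625.
%Δp = (175.875 − 224) / 224 × 100 = -21.484375%.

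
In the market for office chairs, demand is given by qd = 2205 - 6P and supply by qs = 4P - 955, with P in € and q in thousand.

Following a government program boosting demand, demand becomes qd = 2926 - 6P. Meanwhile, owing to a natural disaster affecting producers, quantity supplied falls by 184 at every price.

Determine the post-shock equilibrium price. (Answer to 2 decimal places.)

Initially, 2205 - 6P = 4P - 955, so 3160 = 10P and P = 316, q = 309.
With the change applied: demand qd = 2926 - 6P, supply qs = 4P - 1139.
New equilibrium: 2926 - 6P = 4P - 1139 ⇒ 4065 = 10P ⇒ P = 406.5, q = 487.

406.50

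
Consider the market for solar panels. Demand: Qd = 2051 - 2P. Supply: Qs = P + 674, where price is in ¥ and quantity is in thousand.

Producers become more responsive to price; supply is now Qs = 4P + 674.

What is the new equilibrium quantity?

Original equilibrium: 2051 - 2P = P + 674 gives 1377 = 3P, so P = 459 and Q = 1133.
After the shift, demand is Qd = 2051 - 2P and supply is Qs = 4P + 674.
New equilibrium: 2051 - 2P = 4P + 674 ⇒ 1377 = 6P ⇒ P = 229.5, Q = 1592.

1592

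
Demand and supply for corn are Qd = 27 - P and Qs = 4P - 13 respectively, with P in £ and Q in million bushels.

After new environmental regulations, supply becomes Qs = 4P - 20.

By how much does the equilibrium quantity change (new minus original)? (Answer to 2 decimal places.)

-1.40

Original equilibrium: 27 - P = 4P - 13 gives 40 = 5P, so P = 8 and Q = 19.
The new curves are Qd = 27 - P (demand) and Qs = 4P - 20 (supply).
Clearing the new market: 27 - P = 4P - 20, so P = 9.4 and Q = 17.6.
ΔQ = 17.6 − 19 = -1.40.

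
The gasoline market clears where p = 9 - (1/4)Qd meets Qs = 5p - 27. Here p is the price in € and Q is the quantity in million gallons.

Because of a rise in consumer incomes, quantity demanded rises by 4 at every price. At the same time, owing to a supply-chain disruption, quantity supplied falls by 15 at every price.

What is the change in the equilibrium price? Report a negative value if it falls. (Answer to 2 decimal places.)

+2.11

Initially, 36 - 4p = 5p - 27, so 63 = 9p and p = 7, Q = 8.
After the shift, demand is Qd = 40 - 4p and supply is Qs = 5p - 42.
Clearing the new market: 40 - 4p = 5p - 42, so p = 82/9 ≈ 9.1111 and Q = 32/9 ≈ 3.5556.
Δp = 9.1111 − 7 = +2.11.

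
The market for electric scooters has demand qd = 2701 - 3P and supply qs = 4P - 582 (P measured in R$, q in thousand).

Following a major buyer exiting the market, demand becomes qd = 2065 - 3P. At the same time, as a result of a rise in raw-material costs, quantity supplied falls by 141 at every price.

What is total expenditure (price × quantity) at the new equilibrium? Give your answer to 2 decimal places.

346565.47

Solve the original market: 2701 - 3P = 4P - 582, hence P = 469 and q = 1294.
After the shift, demand is qd = 2065 - 3P and supply is qs = 4P - 723.
Setting them equal: 2065 - 3P = 4P - 723 → 2788 = 7P, so P = 2788/7 ≈ 398.2857 and q = 6091/7 ≈ 870.1429.
New expenditure = 398.2857 × 870.1429 = 346565.47.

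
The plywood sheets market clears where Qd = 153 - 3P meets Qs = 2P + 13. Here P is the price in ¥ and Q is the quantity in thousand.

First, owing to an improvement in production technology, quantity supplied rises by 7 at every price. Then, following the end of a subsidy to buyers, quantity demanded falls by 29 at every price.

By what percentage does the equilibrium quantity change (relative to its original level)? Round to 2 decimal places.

-10.72

Before the shock: 153 - 3P = 2P + 13 ⇒ 140 = 5P ⇒ P = 28, Q = 69.
With the change applied: demand Qd = 124 - 3P, supply Qs = 2P + 20.
Setting them equal: 124 - 3P = 2P + 20 → 104 = 5P, so P = 20.8 and Q = 61.6.
%ΔQ = (61.6 − 69) / 69 × 100 = -10.72%.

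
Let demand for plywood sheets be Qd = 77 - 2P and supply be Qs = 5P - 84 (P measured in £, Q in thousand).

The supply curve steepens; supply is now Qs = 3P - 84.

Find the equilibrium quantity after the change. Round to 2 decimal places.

12.60

Initially, 77 - 2P = 5P - 84, so 161 = 7P and P = 23, Q = 31.
The new curves are Qd = 77 - 2P (demand) and Qs = 3P - 84 (supply).
Clearing the new market: 77 - 2P = 3P - 84, so P = 32.2 and Q = 12.6.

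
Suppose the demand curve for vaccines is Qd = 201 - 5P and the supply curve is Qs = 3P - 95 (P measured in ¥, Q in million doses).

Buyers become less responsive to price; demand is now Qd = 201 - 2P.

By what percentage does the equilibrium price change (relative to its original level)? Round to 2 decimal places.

+60.00

Initially, 201 - 5P = 3P - 95, so 296 = 8P and P = 37, Q = 16.
With the change applied: demand Qd = 201 - 2P, supply Qs = 3P - 95.
New equilibrium: 201 - 2P = 3P - 95 ⇒ 296 = 5P ⇒ P = 59.2, Q = 82.6.
%ΔP = (59.2 − 37) / 37 × 100 = +60.00%.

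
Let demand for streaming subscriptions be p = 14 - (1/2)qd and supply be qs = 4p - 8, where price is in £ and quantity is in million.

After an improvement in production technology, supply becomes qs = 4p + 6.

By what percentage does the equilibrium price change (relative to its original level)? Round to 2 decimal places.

Original equilibrium: 28 - 2p = 4p - 8 gives 36 = 6p, so p = 6 and q = 16.
The shock moves the curves to qd = 28 - 2p and qs = 4p + 6.
Setting them equal: 28 - 2p = 4p + 6 → 22 = 6p, so p = 11/3 ≈ 3.6667 and q = 62/3 ≈ 20.6667.
%Δp = (3.6667 − 6) / 6 × 100 = -38.89%.

-38.89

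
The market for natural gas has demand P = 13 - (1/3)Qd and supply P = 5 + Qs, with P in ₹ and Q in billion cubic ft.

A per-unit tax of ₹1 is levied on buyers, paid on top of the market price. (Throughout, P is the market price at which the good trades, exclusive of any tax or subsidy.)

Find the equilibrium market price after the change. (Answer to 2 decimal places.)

Solve the original market: 39 - 3P = P - 5, hence P = 11 and Q = 6.
Since buyers pay the price plus the tax, the effective demand curve becomes Qd = 36 - 3P.
Equate the new curves: 36 - 3P = P - 5, giving 41 = 4P, P = 10.25, Q = 5.25.

10.25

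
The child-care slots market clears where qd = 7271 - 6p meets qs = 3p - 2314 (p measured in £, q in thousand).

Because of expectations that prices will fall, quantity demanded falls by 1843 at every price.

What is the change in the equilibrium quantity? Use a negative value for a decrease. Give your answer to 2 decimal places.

-614.33

Initially, 7271 - 6p = 3p - 2314, so 9585 = 9p and p = 1065, q = 881.
After the shift, demand is qd = 5428 - 6p and supply is qs = 3p - 2314.
Clearing the new market: 5428 - 6p = 3p - 2314, so p = 7742/9 ≈ 860.2222 and q = 800/3 ≈ 266.6667.
Δq = 266.6667 − 881 = -614.33.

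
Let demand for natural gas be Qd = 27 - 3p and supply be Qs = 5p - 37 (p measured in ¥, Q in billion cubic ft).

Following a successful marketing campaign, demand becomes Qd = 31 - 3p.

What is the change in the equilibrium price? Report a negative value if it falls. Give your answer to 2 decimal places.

+0.50

Original equilibrium: 27 - 3p = 5p - 37 gives 64 = 8p, so p = 8 and Q = 3.
The shock moves the curves to Qd = 31 - 3p and Qs = 5p - 37.
Setting them equal: 31 - 3p = 5p - 37 → 68 = 8p, so p = 8.5 and Q = 5.5.
Δp = 8.5 − 8 = +0.50.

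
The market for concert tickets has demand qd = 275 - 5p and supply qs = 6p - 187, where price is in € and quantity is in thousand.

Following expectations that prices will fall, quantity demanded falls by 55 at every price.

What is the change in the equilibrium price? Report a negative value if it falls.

-5

Before the shock: 275 - 5p = 6p - 187 ⇒ 462 = 11p ⇒ p = 42, q = 65.
After the shift, demand is qd = 220 - 5p and supply is qs = 6p - 187.
Setting them equal: 220 - 5p = 6p - 187 → 407 = 11p, so p = 37 and q = 35.
Δp = 37 − 42 = -5.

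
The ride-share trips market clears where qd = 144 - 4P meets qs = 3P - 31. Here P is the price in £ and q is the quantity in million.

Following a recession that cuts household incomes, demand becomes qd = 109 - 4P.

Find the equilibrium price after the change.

20

Before the shock: 144 - 4P = 3P - 31 ⇒ 175 = 7P ⇒ P = 25, q = 44.
After the shift, demand is qd = 109 - 4P and supply is qs = 3P - 31.
New equilibrium: 109 - 4P = 3P - 31 ⇒ 140 = 7P ⇒ P = 20, q = 29.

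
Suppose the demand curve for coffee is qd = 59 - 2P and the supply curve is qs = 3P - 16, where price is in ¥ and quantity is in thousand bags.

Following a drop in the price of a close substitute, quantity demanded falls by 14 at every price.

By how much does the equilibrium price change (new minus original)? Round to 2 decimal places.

Initially, 59 - 2P = 3P - 16, so 75 = 5P and P = 15, q = 29.
With the change applied: demand qd = 45 - 2P, supply qs = 3P - 16.
Clearing the new market: 45 - 2P = 3P - 16, so P = 12.2 and q = 20.6.
ΔP = 12.2 − 15 = -2.80.

-2.80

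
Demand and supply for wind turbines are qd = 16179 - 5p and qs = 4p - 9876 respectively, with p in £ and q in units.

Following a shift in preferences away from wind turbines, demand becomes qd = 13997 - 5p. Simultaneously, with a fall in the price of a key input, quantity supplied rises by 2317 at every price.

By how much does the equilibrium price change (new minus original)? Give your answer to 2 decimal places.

-499.89

Before the shock: 16179 - 5p = 4p - 9876 ⇒ 26055 = 9p ⇒ p = 2895, q = 1704.
The new curves are qd = 13997 - 5p (demand) and qs = 4p - 7559 (supply).
Setting them equal: 13997 - 5p = 4p - 7559 → 21556 = 9p, so p = 21556/9 ≈ 2395.1111 and q = 18193/9 ≈ 2021.4444.
Δp = 2395.1111 − 2895 = -499.89.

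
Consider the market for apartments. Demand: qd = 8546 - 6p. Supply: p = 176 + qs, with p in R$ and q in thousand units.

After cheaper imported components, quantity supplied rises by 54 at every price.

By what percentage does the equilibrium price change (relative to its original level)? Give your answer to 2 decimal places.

-0.62

Before the shock: 8546 - 6p = p - 176 ⇒ 8722 = 7p ⇒ p = 1246, q = 1070.
The shock moves the curves to qd = 8546 - 6p and qs = p - 122.
New equilibrium: 8546 - 6p = p - 122 ⇒ 8668 = 7p ⇒ p = 8668/7 ≈ 1238.2857, q = 7814/7 ≈ 1116.2857.
%Δp = (1238.2857 − 1246) / 1246 × 100 = -0.62%.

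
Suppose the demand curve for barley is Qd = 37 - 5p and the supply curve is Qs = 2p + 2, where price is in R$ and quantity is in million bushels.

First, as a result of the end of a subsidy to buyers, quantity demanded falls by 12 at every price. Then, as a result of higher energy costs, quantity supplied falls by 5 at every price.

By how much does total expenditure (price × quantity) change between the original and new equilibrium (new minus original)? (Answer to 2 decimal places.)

-40.00

Original equilibrium: 37 - 5p = 2p + 2 gives 35 = 7p, so p = 5 and Q = 12.
The shock moves the curves to Qd = 25 - 5p and Qs = 2p - 3.
New equilibrium: 25 - 5p = 2p - 3 ⇒ 28 = 7p ⇒ p = 4, Q = 5.
Expenditure moves from 5×12 = 60 to 4×5 = 20; change = -40.00.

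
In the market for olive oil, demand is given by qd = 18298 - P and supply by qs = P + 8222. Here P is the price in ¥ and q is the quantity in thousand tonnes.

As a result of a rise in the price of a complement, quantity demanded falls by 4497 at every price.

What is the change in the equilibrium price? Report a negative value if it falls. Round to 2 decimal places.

Original equilibrium: 18298 - P = P + 8222 gives 10076 = 2P, so P = 5038 and q = 13260.
The shock moves the curves to qd = 13801 - P and qs = P + 8222.
New equilibrium: 13801 - P = P + 8222 ⇒ 5579 = 2P ⇒ P = 2789.5, q = 11011.5.
ΔP = 2789.5 − 5038 = -2248.50.

-2248.50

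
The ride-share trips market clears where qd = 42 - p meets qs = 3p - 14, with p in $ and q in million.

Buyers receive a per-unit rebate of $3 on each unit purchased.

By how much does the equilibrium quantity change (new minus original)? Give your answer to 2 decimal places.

+2.25

Initially, 42 - p = 3p - 14, so 56 = 4p and p = 14, q = 28.
Since buyers' out-of-pocket price is the market price minus the rebate, the effective demand curve becomes qd = 45 - p.
Clearing the new market: 45 - p = 3p - 14, so p = 14.75 and q = 30.25.
Δq = 30.25 − 28 = +2.25.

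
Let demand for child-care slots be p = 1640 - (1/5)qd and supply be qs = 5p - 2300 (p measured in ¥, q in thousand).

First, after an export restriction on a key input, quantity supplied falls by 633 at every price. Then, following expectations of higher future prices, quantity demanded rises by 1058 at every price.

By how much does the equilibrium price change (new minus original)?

Before the shock: 8200 - 5p = 5p - 2300 ⇒ 10500 = 10p ⇒ p = 1050, q = 2950.
After the shift, demand is qd = 9258 - 5p and supply is qs = 5p - 2933.
Equate the new curves: 9258 - 5p = 5p - 2933, giving 12191 = 10p, p = 1219.1, q = 3162.5.
Δp = 1219.1 − 1050 = +169.1.

+169.1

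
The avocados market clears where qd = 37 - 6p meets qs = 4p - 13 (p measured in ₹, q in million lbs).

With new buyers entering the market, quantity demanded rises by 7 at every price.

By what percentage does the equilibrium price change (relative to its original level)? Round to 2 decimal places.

+14.00

Original equilibrium: 37 - 6p = 4p - 13 gives 50 = 10p, so p = 5 and q = 7.
The new curves are qd = 44 - 6p (demand) and qs = 4p - 13 (supply).
Setting them equal: 44 - 6p = 4p - 13 → 57 = 10p, so p = 5.7 and q = 9.8.
%Δp = (5.7 − 5) / 5 × 100 = +14.00%.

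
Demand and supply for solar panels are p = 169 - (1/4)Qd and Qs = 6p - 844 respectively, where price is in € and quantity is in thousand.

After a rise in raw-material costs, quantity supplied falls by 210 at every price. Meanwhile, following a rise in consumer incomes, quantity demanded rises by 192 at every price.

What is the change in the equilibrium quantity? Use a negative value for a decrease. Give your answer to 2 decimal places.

+31.20

Initially, 676 - 4p = 6p - 844, so 1520 = 10p and p = 152, Q = 68.
With the change applied: demand Qd = 868 - 4p, supply Qs = 6p - 1054.
Setting them equal: 868 - 4p = 6p - 1054 → 1922 = 10p, so p = 192.2 and Q = 99.2.
ΔQ = 99.2 − 68 = +31.20.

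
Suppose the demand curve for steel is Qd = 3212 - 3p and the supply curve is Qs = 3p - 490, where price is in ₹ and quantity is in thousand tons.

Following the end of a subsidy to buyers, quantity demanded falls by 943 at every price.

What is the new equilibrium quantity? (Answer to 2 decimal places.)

Solve the original market: 3212 - 3p = 3p - 490, hence p = 617 and Q = 1361.
With the change applied: demand Qd = 2269 - 3p, supply Qs = 3p - 490.
Equate the new curves: 2269 - 3p = 3p - 490, giving 2759 = 6p, p = 2759/6 ≈ 459.8333, Q = 889.5.

889.50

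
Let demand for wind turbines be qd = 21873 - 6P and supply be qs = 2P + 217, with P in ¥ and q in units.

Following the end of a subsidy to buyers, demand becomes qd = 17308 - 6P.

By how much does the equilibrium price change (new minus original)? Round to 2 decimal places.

-570.63

Solve the original market: 21873 - 6P = 2P + 217, hence P = 2707 and q = 5631.
After the shift, demand is qd = 17308 - 6P and supply is qs = 2P + 217.
New equilibrium: 17308 - 6P = 2P + 217 ⇒ 17091 = 8P ⇒ P = 2136.375, q = 4489.75.
ΔP = 2136.375 − 2707 = -570.63.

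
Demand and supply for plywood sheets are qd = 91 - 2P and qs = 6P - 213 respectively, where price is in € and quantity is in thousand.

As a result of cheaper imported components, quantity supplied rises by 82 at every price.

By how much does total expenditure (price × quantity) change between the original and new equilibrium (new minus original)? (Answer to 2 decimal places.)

+415.13

Before the shock: 91 - 2P = 6P - 213 ⇒ 304 = 8P ⇒ P = 38, q = 15.
The shock moves the curves to qd = 91 - 2P and qs = 6P - 131.
New equilibrium: 91 - 2P = 6P - 131 ⇒ 222 = 8P ⇒ P = 27.75, q = 35.5.
Expenditure moves from 38×15 = 570 to 27.75×35.5 = 985.125; change = +415.13.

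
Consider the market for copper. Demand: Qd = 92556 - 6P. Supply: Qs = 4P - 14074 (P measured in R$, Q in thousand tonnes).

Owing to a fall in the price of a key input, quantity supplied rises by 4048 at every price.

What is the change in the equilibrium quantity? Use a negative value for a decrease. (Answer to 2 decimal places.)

Initially, 92556 - 6P = 4P - 14074, so 106630 = 10P and P = 10663, Q = 28578.
After the shift, demand is Qd = 92556 - 6P and supply is Qs = 4P - 10026.
Clearing the new market: 92556 - 6P = 4P - 10026, so P = 10258.2 and Q = 31006.8.
ΔQ = 31006.8 − 28578 = +2428.80.

+2428.80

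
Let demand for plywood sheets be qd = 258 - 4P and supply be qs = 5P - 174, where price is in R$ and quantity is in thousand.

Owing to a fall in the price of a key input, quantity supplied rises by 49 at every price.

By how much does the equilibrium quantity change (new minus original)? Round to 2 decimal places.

+21.78

Before the shock: 258 - 4P = 5P - 174 ⇒ 432 = 9P ⇒ P = 48, q = 66.
With the change applied: demand qd = 258 - 4P, supply qs = 5P - 125.
Equate the new curves: 258 - 4P = 5P - 125, giving 383 = 9P, P = 383/9 ≈ 42.5556, q = 790/9 ≈ 87.7778.
Δq = 87.7778 − 66 = +21.78.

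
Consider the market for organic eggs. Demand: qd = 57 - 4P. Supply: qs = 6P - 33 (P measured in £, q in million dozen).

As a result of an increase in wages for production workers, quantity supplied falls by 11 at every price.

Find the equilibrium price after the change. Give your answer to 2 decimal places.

Original equilibrium: 57 - 4P = 6P - 33 gives 90 = 10P, so P = 9 and q = 21.
After the shift, demand is qd = 57 - 4P and supply is qs = 6P - 44.
Setting them equal: 57 - 4P = 6P - 44 → 101 = 10P, so P = 10.1 and q = 16.6.

10.10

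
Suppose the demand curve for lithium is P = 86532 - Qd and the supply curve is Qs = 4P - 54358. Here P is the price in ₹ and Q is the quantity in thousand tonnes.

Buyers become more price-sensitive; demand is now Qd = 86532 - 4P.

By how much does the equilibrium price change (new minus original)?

-10566.75

Initially, 86532 - P = 4P - 54358, so 140890 = 5P and P = 28178, Q = 58354.
With the change applied: demand Qd = 86532 - 4P, supply Qs = 4P - 54358.
Equate the new curves: 86532 - 4P = 4P - 54358, giving 140890 = 8P, P = 17611.25, Q = 16087.
ΔP = 17611.25 − 28178 = -10566.75.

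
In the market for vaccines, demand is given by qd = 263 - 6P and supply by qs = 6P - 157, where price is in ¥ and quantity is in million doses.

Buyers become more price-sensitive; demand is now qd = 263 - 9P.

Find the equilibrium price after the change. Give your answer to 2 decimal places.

Original equilibrium: 263 - 6P = 6P - 157 gives 420 = 12P, so P = 35 and q = 53.
After the shift, demand is qd = 263 - 9P and supply is qs = 6P - 157.
Equate the new curves: 263 - 9P = 6P - 157, giving 420 = 15P, P = 28, q = 11.

28.00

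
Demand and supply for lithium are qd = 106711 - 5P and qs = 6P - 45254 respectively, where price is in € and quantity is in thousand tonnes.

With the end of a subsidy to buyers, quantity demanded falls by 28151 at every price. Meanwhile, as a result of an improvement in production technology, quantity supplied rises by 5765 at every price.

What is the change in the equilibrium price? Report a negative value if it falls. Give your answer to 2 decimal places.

Original equilibrium: 106711 - 5P = 6P - 45254 gives 151965 = 11P, so P = 13815 and q = 37636.
After the shift, demand is qd = 78560 - 5P and supply is qs = 6P - 39489.
Setting them equal: 78560 - 5P = 6P - 39489 → 118049 = 11P, so P = 118049/11 ≈ 10731.7273 and q = 273915/11 ≈ 24901.3636.
ΔP = 10731.7273 − 13815 = -3083.27.

-3083.27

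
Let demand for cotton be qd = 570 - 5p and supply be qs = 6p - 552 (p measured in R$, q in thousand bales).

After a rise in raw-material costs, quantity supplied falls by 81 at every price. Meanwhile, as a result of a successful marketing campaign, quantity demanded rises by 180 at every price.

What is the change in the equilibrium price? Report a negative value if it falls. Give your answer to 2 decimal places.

Original equilibrium: 570 - 5p = 6p - 552 gives 1122 = 11p, so p = 102 and q = 60.
The new curves are qd = 750 - 5p (demand) and qs = 6p - 633 (supply).
Equate the new curves: 750 - 5p = 6p - 633, giving 1383 = 11p, p = 1383/11 ≈ 125.7273, q = 1335/11 ≈ 121.3636.
Δp = 125.7273 − 102 = +23.73.

+23.73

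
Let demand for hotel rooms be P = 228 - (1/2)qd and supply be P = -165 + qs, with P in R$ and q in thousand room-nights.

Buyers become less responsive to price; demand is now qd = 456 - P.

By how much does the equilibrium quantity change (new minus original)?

+48.5

Before the shock: 456 - 2P = P + 165 ⇒ 291 = 3P ⇒ P = 97, q = 262.
After the shift, demand is qd = 456 - P and supply is qs = P + 165.
Clearing the new market: 456 - P = P + 165, so P = 145.5 and q = 310.5.
Δq = 310.5 − 262 = +48.5.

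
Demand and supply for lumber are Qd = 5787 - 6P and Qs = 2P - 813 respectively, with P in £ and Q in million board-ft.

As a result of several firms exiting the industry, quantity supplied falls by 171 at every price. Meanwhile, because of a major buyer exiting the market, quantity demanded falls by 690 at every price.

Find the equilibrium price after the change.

760.125

Solve the original market: 5787 - 6P = 2P - 813, hence P = 825 and Q = 837.
The shock moves the curves to Qd = 5097 - 6P and Qs = 2P - 984.
New equilibrium: 5097 - 6P = 2P - 984 ⇒ 6081 = 8P ⇒ P = 760.125, Q = 536.25.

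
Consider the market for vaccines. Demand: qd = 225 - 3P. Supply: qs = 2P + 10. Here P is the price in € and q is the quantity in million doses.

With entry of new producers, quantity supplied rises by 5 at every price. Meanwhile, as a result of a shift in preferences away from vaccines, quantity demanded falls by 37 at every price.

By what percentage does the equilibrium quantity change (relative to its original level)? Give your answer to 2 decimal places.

Initially, 225 - 3P = 2P + 10, so 215 = 5P and P = 43, q = 96.
The new curves are qd = 188 - 3P (demand) and qs = 2P + 15 (supply).
Clearing the new market: 188 - 3P = 2P + 15, so P = 34.6 and q = 84.2.
%Δq = (84.2 − 96) / 96 × 100 = -12.29%.

-12.29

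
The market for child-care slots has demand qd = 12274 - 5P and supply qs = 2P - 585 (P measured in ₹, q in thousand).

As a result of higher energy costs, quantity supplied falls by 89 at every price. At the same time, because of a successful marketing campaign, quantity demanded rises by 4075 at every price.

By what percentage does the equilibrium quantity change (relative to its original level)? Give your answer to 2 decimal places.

Initially, 12274 - 5P = 2P - 585, so 12859 = 7P and P = 1837, q = 3089.
The new curves are qd = 16349 - 5P (demand) and qs = 2P - 674 (supply).
New equilibrium: 16349 - 5P = 2P - 674 ⇒ 17023 = 7P ⇒ P = 17023/7 ≈ 2431.8571, q = 29328/7 ≈ 4189.7143.
%Δq = (4189.7143 − 3089) / 3089 × 100 = +35.63%.

+35.63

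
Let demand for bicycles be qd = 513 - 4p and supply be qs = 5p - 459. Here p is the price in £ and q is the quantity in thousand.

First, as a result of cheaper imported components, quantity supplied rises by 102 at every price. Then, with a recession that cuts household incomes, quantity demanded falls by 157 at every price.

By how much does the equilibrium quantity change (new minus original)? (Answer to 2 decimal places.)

Original equilibrium: 513 - 4p = 5p - 459 gives 972 = 9p, so p = 108 and q = 81.
With the change applied: demand qd = 356 - 4p, supply qs = 5p - 357.
Equate the new curves: 356 - 4p = 5p - 357, giving 713 = 9p, p = 713/9 ≈ 79.2222, q = 352/9 ≈ 39.1111.
Δq = 39.1111 − 81 = -41.89.

-41.89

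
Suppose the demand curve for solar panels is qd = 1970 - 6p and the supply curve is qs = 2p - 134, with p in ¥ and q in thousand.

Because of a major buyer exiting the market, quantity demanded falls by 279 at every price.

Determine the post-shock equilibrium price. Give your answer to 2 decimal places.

228.13

Initially, 1970 - 6p = 2p - 134, so 2104 = 8p and p = 263, q = 392.
After the shift, demand is qd = 1691 - 6p and supply is qs = 2p - 134.
New equilibrium: 1691 - 6p = 2p - 134 ⇒ 1825 = 8p ⇒ p = 228.125, q = 322.25.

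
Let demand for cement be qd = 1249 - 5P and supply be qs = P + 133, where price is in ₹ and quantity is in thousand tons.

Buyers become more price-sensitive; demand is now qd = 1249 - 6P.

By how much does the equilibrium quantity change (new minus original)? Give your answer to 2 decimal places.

-26.57

Before the shock: 1249 - 5P = P + 133 ⇒ 1116 = 6P ⇒ P = 186, q = 319.
After the shift, demand is qd = 1249 - 6P and supply is qs = P + 133.
Clearing the new market: 1249 - 6P = P + 133, so P = 1116/7 ≈ 159.4286 and q = 2047/7 ≈ 292.4286.
Δq = 292.4286 − 319 = -26.57.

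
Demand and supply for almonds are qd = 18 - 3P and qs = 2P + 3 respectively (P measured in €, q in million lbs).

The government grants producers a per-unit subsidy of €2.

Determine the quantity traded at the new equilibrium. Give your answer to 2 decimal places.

Before the shock: 18 - 3P = 2P + 3 ⇒ 15 = 5P ⇒ P = 3, q = 9.
Since sellers receive the price plus the subsidy, the effective supply curve becomes qs = 2P + 7.
Setting them equal: 18 - 3P = 2P + 7 → 11 = 5P, so P = 2.2 and q = 11.4.

11.40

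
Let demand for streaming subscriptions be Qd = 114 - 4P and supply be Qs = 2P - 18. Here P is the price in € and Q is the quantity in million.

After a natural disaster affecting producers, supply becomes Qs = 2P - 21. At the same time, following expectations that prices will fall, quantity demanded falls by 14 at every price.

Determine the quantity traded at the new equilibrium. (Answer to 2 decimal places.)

19.33

Before the shock: 114 - 4P = 2P - 18 ⇒ 132 = 6P ⇒ P = 22, Q = 26.
After the shift, demand is Qd = 100 - 4P and supply is Qs = 2P - 21.
Equate the new curves: 100 - 4P = 2P - 21, giving 121 = 6P, P = 121/6 ≈ 20.1667, Q = 58/3 ≈ 19.3333.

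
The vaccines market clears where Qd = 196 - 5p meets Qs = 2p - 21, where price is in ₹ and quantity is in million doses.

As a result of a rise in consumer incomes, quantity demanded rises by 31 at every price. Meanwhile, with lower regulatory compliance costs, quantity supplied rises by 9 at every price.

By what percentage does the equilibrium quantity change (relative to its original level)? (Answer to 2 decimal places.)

+37.28

Solve the original market: 196 - 5p = 2p - 21, hence p = 31 and Q = 41.
After the shift, demand is Qd = 227 - 5p and supply is Qs = 2p - 12.
Equate the new curves: 227 - 5p = 2p - 12, giving 239 = 7p, p = 239/7 ≈ 34.1429, Q = 394/7 ≈ 56.2857.
%ΔQ = (56.2857 − 41) / 41 × 100 = +37.28%.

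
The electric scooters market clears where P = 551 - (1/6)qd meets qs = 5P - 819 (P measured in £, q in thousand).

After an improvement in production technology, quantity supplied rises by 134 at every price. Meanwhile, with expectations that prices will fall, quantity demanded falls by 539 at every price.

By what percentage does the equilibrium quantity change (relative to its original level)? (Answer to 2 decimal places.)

-16.28

Original equilibrium: 3306 - 6P = 5P - 819 gives 4125 = 11P, so P = 375 and q = 1056.
The shock moves the curves to qd = 2767 - 6P and qs = 5P - 685.
Setting them equal: 2767 - 6P = 5P - 685 → 3452 = 11P, so P = 3452/11 ≈ 313.8182 and q = 9725/11 ≈ 884.0909.
%Δq = (884.0909 − 1056) / 1056 × 100 = -16.28%.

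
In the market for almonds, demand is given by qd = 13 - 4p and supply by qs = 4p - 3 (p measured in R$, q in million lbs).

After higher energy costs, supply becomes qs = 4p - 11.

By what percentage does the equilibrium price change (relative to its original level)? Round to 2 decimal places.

Solve the original market: 13 - 4p = 4p - 3, hence p = 2 and q = 5.
The shock moves the curves to qd = 13 - 4p and qs = 4p - 11.
Clearing the new market: 13 - 4p = 4p - 11, so p = 3 and q = 1.
%Δp = (3 − 2) / 2 × 100 = +50.00%.

+50.00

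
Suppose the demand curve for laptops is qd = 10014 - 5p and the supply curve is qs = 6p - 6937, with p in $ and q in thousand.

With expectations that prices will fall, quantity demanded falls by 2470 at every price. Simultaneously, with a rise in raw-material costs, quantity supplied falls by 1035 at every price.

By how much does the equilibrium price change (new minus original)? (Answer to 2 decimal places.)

Before the shock: 10014 - 5p = 6p - 6937 ⇒ 16951 = 11p ⇒ p = 1541, q = 2309.
After the shift, demand is qd = 7544 - 5p and supply is qs = 6p - 7972.
Clearing the new market: 7544 - 5p = 6p - 7972, so p = 15516/11 ≈ 1410.5455 and q = 5404/11 ≈ 491.2727.
Δp = 1410.5455 − 1541 = -130.45.

-130.45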